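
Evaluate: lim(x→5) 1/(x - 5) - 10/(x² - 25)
This is an ∞-∞ indeterminate form.

Combine fractions or rationalize to convert ∞-∞ to 0/0 form:
  lim(x→5) 1/(x - 5) - 10/(x² - 25) = 1/10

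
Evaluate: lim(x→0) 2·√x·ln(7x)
This is a 0·∞ indeterminate form.

Rewrite 0·∞ as a quotient (0/0 or ∞/∞ form), then apply L'Hôpital's rule:
  lim(x→0) 2·√x·ln(7x) = 0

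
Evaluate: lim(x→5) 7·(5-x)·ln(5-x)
This is a 0·∞ indeterminate form.

Rewrite 0·∞ as a quotient (0/0 or ∞/∞ form), then apply L'Hôpital's rule:
  lim(x→5) 7·(5-x)·ln(5-x) = 0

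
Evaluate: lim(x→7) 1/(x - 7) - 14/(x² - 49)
This is an ∞-∞ indeterminate form.

Combine fractions or rationalize to convert ∞-∞ to 0/0 form:
  lim(x→7) 1/(x - 7) - 14/(x² - 49) = 1/14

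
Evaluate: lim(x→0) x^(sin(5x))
This is an exponential indeterminate form.

For exponential indeterminate forms, take the natural log:
  Let L = lim(x→0) x^(sin(5x))
  Then ln(L) = lim(x→0) [exponent × ln(base)]
  Evaluate using L'Hôpital or standard limits, then exponentiate.
  L = 1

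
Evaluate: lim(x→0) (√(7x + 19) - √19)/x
This is a standard limit.

Factor or rationalize the expression:
  lim(x→0) (√(7x + 19) - √19)/x = 7·sqrt(19)/38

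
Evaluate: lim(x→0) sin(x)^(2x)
This is an exponential indeterminate form.

For exponential indeterminate forms, take the natural log:
  Let L = lim(x→0) sin(x)^(2x)
  Then ln(L) = lim(x→0) [exponent × ln(base)]
  Evaluate using L'Hôpital or standard limits, then exponentiate.
  L = 1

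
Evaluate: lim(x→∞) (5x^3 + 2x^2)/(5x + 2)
This is an ∞/∞ indeterminate form.

Apply L'Hôpital's rule: differentiate numerator and denominator separately.
  f(x) = 5·x^3 + 2·x^2   ⇒   f'(x) = 15·x^2 + 4·x
  g(x) = 5·x + 2   ⇒   g'(x) = 5
  lim(x→∞) f'(x)/g'(x) = lim(x→∞) (15·x^2 + 4·x)/(5)
  = ∞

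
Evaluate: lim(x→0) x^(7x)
This is an exponential indeterminate form.

For exponential indeterminate forms, take the natural log:
  Let L = lim(x→0) x^(7x)
  Then ln(L) = lim(x→0) [exponent × ln(base)]
  Evaluate using L'Hôpital or standard limits, then exponentiate.
  L = 1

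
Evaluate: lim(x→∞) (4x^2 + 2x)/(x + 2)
This is an ∞/∞ indeterminate form.

Apply L'Hôpital's rule: differentiate numerator and denominator separately.
  f(x) = 4·x^2 + 2·x   ⇒   f'(x) = 8·x + 2
  g(x) = x + 2   ⇒   g'(x) = 1
  lim(x→∞) f'(x)/g'(x) = lim(x→∞) (8·x + 2)/(1)
  = ∞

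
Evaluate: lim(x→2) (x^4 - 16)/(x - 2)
This is a standard limit.

Factor or rationalize the expression:
  lim(x→2) (x^4 - 16)/(x - 2) = 32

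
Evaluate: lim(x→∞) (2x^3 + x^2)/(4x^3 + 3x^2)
This is an ∞/∞ indeterminate form.

Apply L'Hôpital's rule: differentiate numerator and denominator separately.
  f(x) = 2·x^3 + x^2   ⇒   f'(x) = 6·x^2 + 2·x
  g(x) = 4·x^3 + 3·x^2   ⇒   g'(x) = 12·x^2 + 6·x
  lim(x→∞) f'(x)/g'(x) = lim(x→∞) (6·x^2 + 2·x)/(12·x^2 + 6·x)
  = 1/2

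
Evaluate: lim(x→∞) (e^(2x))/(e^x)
This is an ∞/∞ indeterminate form.

Apply L'Hôpital's rule: differentiate numerator and denominator separately.
  f(x) = e^(2·x)   ⇒   f'(x) = 2·e^(2·x)
  g(x) = e^(x)   ⇒   g'(x) = e^(x)
  lim(x→∞) f'(x)/g'(x) = lim(x→∞) (2·e^(2·x))/(e^(x))
  = ∞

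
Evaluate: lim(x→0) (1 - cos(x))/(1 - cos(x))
This is a 0/0 indeterminate form.

Apply L'Hôpital's rule: differentiate numerator and denominator separately.
  f(x) = 1 - cos(x)   ⇒   f'(x) = sin(x)
  g(x) = 1 - cos(x)   ⇒   g'(x) = sin(x)
  lim(x→0) f'(x)/g'(x) = lim(x→0) (sin(x))/(sin(x))
  = 1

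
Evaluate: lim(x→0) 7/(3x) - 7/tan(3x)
This is an ∞-∞ indeterminate form.

Combine fractions or rationalize to convert ∞-∞ to 0/0 form:
  lim(x→0) 7/(3x) - 7/tan(3x) = 0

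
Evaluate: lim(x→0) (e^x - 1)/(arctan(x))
This is a 0/0 indeterminate form.

Apply L'Hôpital's rule: differentiate numerator and denominator separately.
  f(x) = e^(x) - 1   ⇒   f'(x) = e^(x)
  g(x) = atan(x)   ⇒   g'(x) = 1/(x^2 + 1)
  lim(x→0) f'(x)/g'(x) = lim(x→0) (e^(x))/(1/(x^2 + 1))
  = 1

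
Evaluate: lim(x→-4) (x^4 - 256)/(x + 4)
This is a standard limit.

Factor or rationalize the expression:
  lim(x→-4) (x^4 - 256)/(x + 4) = -256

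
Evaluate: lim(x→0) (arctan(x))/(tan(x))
This is a 0/0 indeterminate form.

Apply L'Hôpital's rule: differentiate numerator and denominator separately.
  f(x) = atan(x)   ⇒   f'(x) = 1/(x^2 + 1)
  g(x) = tan(x)   ⇒   g'(x) = tan(x)^2 + 1
  lim(x→0) f'(x)/g'(x) = lim(x→0) (1/(x^2 + 1))/(tan(x)^2 + 1)
  = 1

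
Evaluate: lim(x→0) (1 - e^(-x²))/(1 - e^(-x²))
This is a 0/0 indeterminate form.

Apply L'Hôpital's rule: differentiate numerator and denominator separately.
  f(x) = 1 - e^(-x^2)   ⇒   f'(x) = 2·x·e^(-x^2)
  g(x) = 1 - e^(-x^2)   ⇒   g'(x) = 2·x·e^(-x^2)
  lim(x→0) f'(x)/g'(x) = lim(x→0) (2·x·e^(-x^2))/(2·x·e^(-x^2))
  = 1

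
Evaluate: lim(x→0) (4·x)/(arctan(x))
This is a 0/0 indeterminate form.

Apply L'Hôpital's rule: differentiate numerator and denominator separately.
  f(x) = 4·x   ⇒   f'(x) = 4
  g(x) = atan(x)   ⇒   g'(x) = 1/(x^2 + 1)
  lim(x→0) f'(x)/g'(x) = lim(x→0) (4)/(1/(x^2 + 1))
  = 4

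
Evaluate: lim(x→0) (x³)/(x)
This is a 0/0 indeterminate form.

Apply L'Hôpital's rule: differentiate numerator and denominator separately.
  f(x) = x^3   ⇒   f'(x) = 3·x^2
  g(x) = x   ⇒   g'(x) = 1
  lim(x→0) f'(x)/g'(x) = lim(x→0) (3·x^2)/(1)
  = 0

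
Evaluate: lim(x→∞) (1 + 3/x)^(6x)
This is an exponential indeterminate form.

For exponential indeterminate forms, take the natural log:
  Let L = lim(x→∞) (1 + 3/x)^(6x)
  Then ln(L) = lim(x→∞) [exponent × ln(base)]
  Evaluate using L'Hôpital or standard limits, then exponentiate.
  L = e^(18)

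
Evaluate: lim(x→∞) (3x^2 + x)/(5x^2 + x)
This is an ∞/∞ indeterminate form.

Apply L'Hôpital's rule: differentiate numerator and denominator separately.
  f(x) = 3·x^2 + x   ⇒   f'(x) = 6·x + 1
  g(x) = 5·x^2 + x   ⇒   g'(x) = 10·x + 1
  lim(x→∞) f'(x)/g'(x) = lim(x→∞) (6·x + 1)/(10·x + 1)
  = 3/5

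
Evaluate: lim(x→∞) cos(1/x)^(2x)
This is an exponential indeterminate form.

For exponential indeterminate forms, take the natural log:
  Let L = lim(x→∞) cos(1/x)^(2x)
  Then ln(L) = lim(x→∞) [exponent × ln(base)]
  Evaluate using L'Hôpital or standard limits, then exponentiate.
  L = 1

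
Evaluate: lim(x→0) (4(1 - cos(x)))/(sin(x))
This is a 0/0 indeterminate form.

Apply L'Hôpital's rule: differentiate numerator and denominator separately.
  f(x) = 4 - 4·cos(x)   ⇒   f'(x) = 4·sin(x)
  g(x) = sin(x)   ⇒   g'(x) = cos(x)
  lim(x→0) f'(x)/g'(x) = lim(x→0) (4·sin(x))/(cos(x))
  = 0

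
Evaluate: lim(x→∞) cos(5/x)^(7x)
This is an exponential indeterminate form.

For exponential indeterminate forms, take the natural log:
  Let L = lim(x→∞) cos(5/x)^(7x)
  Then ln(L) = lim(x→∞) [exponent × ln(base)]
  Evaluate using L'Hôpital or standard limits, then exponentiate.
  L = 1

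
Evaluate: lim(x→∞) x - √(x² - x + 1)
This is an ∞-∞ indeterminate form.

Combine fractions or rationalize to convert ∞-∞ to 0/0 form:
  lim(x→∞) x - √(x² - x + 1) = 1/2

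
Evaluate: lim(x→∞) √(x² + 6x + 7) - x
This is an ∞-∞ indeterminate form.

Combine fractions or rationalize to convert ∞-∞ to 0/0 form:
  lim(x→∞) √(x² + 6x + 7) - x = 3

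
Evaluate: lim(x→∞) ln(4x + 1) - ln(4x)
This is an ∞-∞ indeterminate form.

Combine fractions or rationalize to convert ∞-∞ to 0/0 form:
  lim(x→∞) ln(4x + 1) - ln(4x) = 0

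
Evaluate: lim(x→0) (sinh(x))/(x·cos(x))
This is a 0/0 indeterminate form.

Apply L'Hôpital's rule: differentiate numerator and denominator separately.
  f(x) = sinh(x)   ⇒   f'(x) = cosh(x)
  g(x) = x·cos(x)   ⇒   g'(x) = -x·sin(x) + cos(x)
  lim(x→0) f'(x)/g'(x) = lim(x→0) (cosh(x))/(-x·sin(x) + cos(x))
  = 1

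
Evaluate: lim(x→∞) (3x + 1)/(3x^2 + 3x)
This is an ∞/∞ indeterminate form.

Apply L'Hôpital's rule: differentiate numerator and denominator separately.
  f(x) = 3·x + 1   ⇒   f'(x) = 3
  g(x) = 3·x^2 + 3·x   ⇒   g'(x) = 6·x + 3
  lim(x→∞) f'(x)/g'(x) = lim(x→∞) (3)/(6·x + 3)
  = 0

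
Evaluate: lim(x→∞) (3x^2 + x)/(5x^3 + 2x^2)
This is an ∞/∞ indeterminate form.

Apply L'Hôpital's rule: differentiate numerator and denominator separately.
  f(x) = 3·x^2 + x   ⇒   f'(x) = 6·x + 1
  g(x) = 5·x^3 + 2·x^2   ⇒   g'(x) = 15·x^2 + 4·x
  lim(x→∞) f'(x)/g'(x) = lim(x→∞) (6·x + 1)/(15·x^2 + 4·x)
  = 0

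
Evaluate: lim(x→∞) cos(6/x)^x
This is an exponential indeterminate form.

For exponential indeterminate forms, take the natural log:
  Let L = lim(x→∞) cos(6/x)^x
  Then ln(L) = lim(x→∞) [exponent × ln(base)]
  Evaluate using L'Hôpital or standard limits, then exponentiate.
  L = 1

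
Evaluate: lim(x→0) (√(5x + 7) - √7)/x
This is a standard limit.

Factor or rationalize the expression:
  lim(x→0) (√(5x + 7) - √7)/x = 5·sqrt(7)/14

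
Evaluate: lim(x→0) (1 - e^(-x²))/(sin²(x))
This is a 0/0 indeterminate form.

Apply L'Hôpital's rule: differentiate numerator and denominator separately.
  f(x) = 1 - e^(-x^2)   ⇒   f'(x) = 2·x·e^(-x^2)
  g(x) = sin(x)^2   ⇒   g'(x) = 2·sin(x)·cos(x)
  lim(x→0) f'(x)/g'(x) = lim(x→0) (2·x·e^(-x^2))/(2·sin(x)·cos(x))
  = 1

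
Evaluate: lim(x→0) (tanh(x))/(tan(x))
This is a 0/0 indeterminate form.

Apply L'Hôpital's rule: differentiate numerator and denominator separately.
  f(x) = tanh(x)   ⇒   f'(x) = 1 - tanh(x)^2
  g(x) = tan(x)   ⇒   g'(x) = tan(x)^2 + 1
  lim(x→0) f'(x)/g'(x) = lim(x→0) (1 - tanh(x)^2)/(tan(x)^2 + 1)
  = 1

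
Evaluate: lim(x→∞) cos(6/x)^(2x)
This is an exponential indeterminate form.

For exponential indeterminate forms, take the natural log:
  Let L = lim(x→∞) cos(6/x)^(2x)
  Then ln(L) = lim(x→∞) [exponent × ln(base)]
  Evaluate using L'Hôpital or standard limits, then exponentiate.
  L = 1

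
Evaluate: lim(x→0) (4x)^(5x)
This is an exponential indeterminate form.

For exponential indeterminate forms, take the natural log:
  Let L = lim(x→0) (4x)^(5x)
  Then ln(L) = lim(x→0) [exponent × ln(base)]
  Evaluate using L'Hôpital or standard limits, then exponentiate.
  L = 1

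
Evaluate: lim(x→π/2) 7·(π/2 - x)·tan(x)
This is a 0·∞ indeterminate form.

Rewrite 0·∞ as a quotient (0/0 or ∞/∞ form), then apply L'Hôpital's rule:
  lim(x→π/2) 7·(π/2 - x)·tan(x) = 7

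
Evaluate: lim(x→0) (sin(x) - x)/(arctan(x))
This is a 0/0 indeterminate form.

Apply L'Hôpital's rule: differentiate numerator and denominator separately.
  f(x) = -x + sin(x)   ⇒   f'(x) = cos(x) - 1
  g(x) = atan(x)   ⇒   g'(x) = 1/(x^2 + 1)
  lim(x→0) f'(x)/g'(x) = lim(x→0) (cos(x) - 1)/(1/(x^2 + 1))
  = 0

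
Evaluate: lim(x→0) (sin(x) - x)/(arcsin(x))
This is a 0/0 indeterminate form.

Apply L'Hôpital's rule: differentiate numerator and denominator separately.
  f(x) = -x + sin(x)   ⇒   f'(x) = cos(x) - 1
  g(x) = asin(x)   ⇒   g'(x) = 1/sqrt(1 - x^2)
  lim(x→0) f'(x)/g'(x) = lim(x→0) (cos(x) - 1)/(1/sqrt(1 - x^2))
  = 0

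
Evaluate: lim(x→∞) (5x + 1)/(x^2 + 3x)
This is an ∞/∞ indeterminate form.

Apply L'Hôpital's rule: differentiate numerator and denominator separately.
  f(x) = 5·x + 1   ⇒   f'(x) = 5
  g(x) = x^2 + 3·x   ⇒   g'(x) = 2·x + 3
  lim(x→∞) f'(x)/g'(x) = lim(x→∞) (5)/(2·x + 3)
  = 0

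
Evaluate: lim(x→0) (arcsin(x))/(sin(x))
This is a 0/0 indeterminate form.

Apply L'Hôpital's rule: differentiate numerator and denominator separately.
  f(x) = asin(x)   ⇒   f'(x) = 1/sqrt(1 - x^2)
  g(x) = sin(x)   ⇒   g'(x) = cos(x)
  lim(x→0) f'(x)/g'(x) = lim(x→0) (1/sqrt(1 - x^2))/(cos(x))
  = 1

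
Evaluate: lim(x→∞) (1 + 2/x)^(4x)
This is an exponential indeterminate form.

For exponential indeterminate forms, take the natural log:
  Let L = lim(x→∞) (1 + 2/x)^(4x)
  Then ln(L) = lim(x→∞) [exponent × ln(base)]
  Evaluate using L'Hôpital or standard limits, then exponentiate.
  L = e^(8)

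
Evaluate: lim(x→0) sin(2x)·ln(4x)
This is a 0·∞ indeterminate form.

Rewrite 0·∞ as a quotient (0/0 or ∞/∞ form), then apply L'Hôpital's rule:
  lim(x→0) sin(2x)·ln(4x) = 0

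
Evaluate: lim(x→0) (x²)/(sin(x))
This is a 0/0 indeterminate form.

Apply L'Hôpital's rule: differentiate numerator and denominator separately.
  f(x) = x^2   ⇒   f'(x) = 2·x
  g(x) = sin(x)   ⇒   g'(x) = cos(x)
  lim(x→0) f'(x)/g'(x) = lim(x→0) (2·x)/(cos(x))
  = 0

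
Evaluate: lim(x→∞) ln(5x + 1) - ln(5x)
This is an ∞-∞ indeterminate form.

Combine fractions or rationalize to convert ∞-∞ to 0/0 form:
  lim(x→∞) ln(5x + 1) - ln(5x) = 0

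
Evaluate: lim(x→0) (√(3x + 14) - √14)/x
This is a standard limit.

Factor or rationalize the expression:
  lim(x→0) (√(3x + 14) - √14)/x = 3·sqrt(14)/28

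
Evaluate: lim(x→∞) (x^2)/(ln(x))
This is an ∞/∞ indeterminate form.

Apply L'Hôpital's rule: differentiate numerator and denominator separately.
  f(x) = x^2   ⇒   f'(x) = 2·x
  g(x) = ln(x)   ⇒   g'(x) = 1/x
  lim(x→∞) f'(x)/g'(x) = lim(x→∞) (2·x)/(1/x)
  = ∞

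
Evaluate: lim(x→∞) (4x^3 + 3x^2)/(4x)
This is an ∞/∞ indeterminate form.

Apply L'Hôpital's rule: differentiate numerator and denominator separately.
  f(x) = 4·x^3 + 3·x^2   ⇒   f'(x) = 12·x^2 + 6·x
  g(x) = 4·x   ⇒   g'(x) = 4
  lim(x→∞) f'(x)/g'(x) = lim(x→∞) (12·x^2 + 6·x)/(4)
  = ∞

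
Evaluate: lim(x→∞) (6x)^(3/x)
This is an exponential indeterminate form.

For exponential indeterminate forms, take the natural log:
  Let L = lim(x→∞) (6x)^(3/x)
  Then ln(L) = lim(x→∞) [exponent × ln(base)]
  Evaluate using L'Hôpital or standard limits, then exponentiate.
  L = 1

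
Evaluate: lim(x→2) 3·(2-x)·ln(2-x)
This is a 0·∞ indeterminate form.

Rewrite 0·∞ as a quotient (0/0 or ∞/∞ form), then apply L'Hôpital's rule:
  lim(x→2) 3·(2-x)·ln(2-x) = 0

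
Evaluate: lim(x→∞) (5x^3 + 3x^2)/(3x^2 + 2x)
This is an ∞/∞ indeterminate form.

Apply L'Hôpital's rule: differentiate numerator and denominator separately.
  f(x) = 5·x^3 + 3·x^2   ⇒   f'(x) = 15·x^2 + 6·x
  g(x) = 3·x^2 + 2·x   ⇒   g'(x) = 6·x + 2
  lim(x→∞) f'(x)/g'(x) = lim(x→∞) (15·x^2 + 6·x)/(6·x + 2)
  = ∞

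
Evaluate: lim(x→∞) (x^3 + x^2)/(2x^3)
This is an ∞/∞ indeterminate form.

Apply L'Hôpital's rule: differentiate numerator and denominator separately.
  f(x) = x^3 + x^2   ⇒   f'(x) = 3·x^2 + 2·x
  g(x) = 2·x^3   ⇒   g'(x) = 6·x^2
  lim(x→∞) f'(x)/g'(x) = lim(x→∞) (3·x^2 + 2·x)/(6·x^2)
  = 1/2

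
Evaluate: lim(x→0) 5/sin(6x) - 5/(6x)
This is an ∞-∞ indeterminate form.

Combine fractions or rationalize to convert ∞-∞ to 0/0 form:
  lim(x→0) 5/sin(6x) - 5/(6x) = 0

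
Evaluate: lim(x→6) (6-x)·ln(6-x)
This is a 0·∞ indeterminate form.

Rewrite 0·∞ as a quotient (0/0 or ∞/∞ form), then apply L'Hôpital's rule:
  lim(x→6) (6-x)·ln(6-x) = 0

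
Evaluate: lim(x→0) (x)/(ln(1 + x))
This is a 0/0 indeterminate form.

Apply L'Hôpital's rule: differentiate numerator and denominator separately.
  f(x) = x   ⇒   f'(x) = 1
  g(x) = ln(x + 1)   ⇒   g'(x) = 1/(x + 1)
  lim(x→0) f'(x)/g'(x) = lim(x→0) (1)/(1/(x + 1))
  = 1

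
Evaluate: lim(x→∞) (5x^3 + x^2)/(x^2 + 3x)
This is an ∞/∞ indeterminate form.

Apply L'Hôpital's rule: differentiate numerator and denominator separately.
  f(x) = 5·x^3 + x^2   ⇒   f'(x) = 15·x^2 + 2·x
  g(x) = x^2 + 3·x   ⇒   g'(x) = 2·x + 3
  lim(x→∞) f'(x)/g'(x) = lim(x→∞) (15·x^2 + 2·x)/(2·x + 3)
  = ∞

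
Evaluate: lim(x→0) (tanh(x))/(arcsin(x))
This is a 0/0 indeterminate form.

Apply L'Hôpital's rule: differentiate numerator and denominator separately.
  f(x) = tanh(x)   ⇒   f'(x) = 1 - tanh(x)^2
  g(x) = asin(x)   ⇒   g'(x) = 1/sqrt(1 - x^2)
  lim(x→0) f'(x)/g'(x) = lim(x→0) (1 - tanh(x)^2)/(1/sqrt(1 - x^2))
  = 1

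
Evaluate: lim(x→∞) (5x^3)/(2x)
This is an ∞/∞ indeterminate form.

Apply L'Hôpital's rule: differentiate numerator and denominator separately.
  f(x) = 5·x^3   ⇒   f'(x) = 15·x^2
  g(x) = 2·x   ⇒   g'(x) = 2
  lim(x→∞) f'(x)/g'(x) = lim(x→∞) (15·x^2)/(2)
  = ∞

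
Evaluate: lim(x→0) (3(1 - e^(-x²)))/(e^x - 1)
This is a 0/0 indeterminate form.

Apply L'Hôpital's rule: differentiate numerator and denominator separately.
  f(x) = 3 - 3·e^(-x^2)   ⇒   f'(x) = 6·x·e^(-x^2)
  g(x) = e^(x) - 1   ⇒   g'(x) = e^(x)
  lim(x→0) f'(x)/g'(x) = lim(x→0) (6·x·e^(-x^2))/(e^(x))
  = 0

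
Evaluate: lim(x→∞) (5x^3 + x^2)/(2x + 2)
This is an ∞/∞ indeterminate form.

Apply L'Hôpital's rule: differentiate numerator and denominator separately.
  f(x) = 5·x^3 + x^2   ⇒   f'(x) = 15·x^2 + 2·x
  g(x) = 2·x + 2   ⇒   g'(x) = 2
  lim(x→∞) f'(x)/g'(x) = lim(x→∞) (15·x^2 + 2·x)/(2)
  = ∞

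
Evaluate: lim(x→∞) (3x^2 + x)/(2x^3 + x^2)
This is an ∞/∞ indeterminate form.

Apply L'Hôpital's rule: differentiate numerator and denominator separately.
  f(x) = 3·x^2 + x   ⇒   f'(x) = 6·x + 1
  g(x) = 2·x^3 + x^2   ⇒   g'(x) = 6·x^2 + 2·x
  lim(x→∞) f'(x)/g'(x) = lim(x→∞) (6·x + 1)/(6·x^2 + 2·x)
  = 0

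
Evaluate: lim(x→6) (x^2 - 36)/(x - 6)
This is a standard limit.

Factor or rationalize the expression:
  lim(x→6) (x^2 - 36)/(x - 6) = 12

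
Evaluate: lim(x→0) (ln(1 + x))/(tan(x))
This is a 0/0 indeterminate form.

Apply L'Hôpital's rule: differentiate numerator and denominator separately.
  f(x) = ln(x + 1)   ⇒   f'(x) = 1/(x + 1)
  g(x) = tan(x)   ⇒   g'(x) = tan(x)^2 + 1
  lim(x→0) f'(x)/g'(x) = lim(x→0) (1/(x + 1))/(tan(x)^2 + 1)
  = 1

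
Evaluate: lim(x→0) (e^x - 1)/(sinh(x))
This is a 0/0 indeterminate form.

Apply L'Hôpital's rule: differentiate numerator and denominator separately.
  f(x) = e^(x) - 1   ⇒   f'(x) = e^(x)
  g(x) = sinh(x)   ⇒   g'(x) = cosh(x)
  lim(x→0) f'(x)/g'(x) = lim(x→0) (e^(x))/(cosh(x))
  = 1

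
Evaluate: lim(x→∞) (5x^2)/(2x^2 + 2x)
This is an ∞/∞ indeterminate form.

Apply L'Hôpital's rule: differentiate numerator and denominator separately.
  f(x) = 5·x^2   ⇒   f'(x) = 10·x
  g(x) = 2·x^2 + 2·x   ⇒   g'(x) = 4·x + 2
  lim(x→∞) f'(x)/g'(x) = lim(x→∞) (10·x)/(4·x + 2)
  = 5/2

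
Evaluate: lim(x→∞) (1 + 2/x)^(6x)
This is an exponential indeterminate form.

For exponential indeterminate forms, take the natural log:
  Let L = lim(x→∞) (1 + 2/x)^(6x)
  Then ln(L) = lim(x→∞) [exponent × ln(base)]
  Evaluate using L'Hôpital or standard limits, then exponentiate.
  L = e^(12)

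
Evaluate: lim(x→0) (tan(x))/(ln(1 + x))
This is a 0/0 indeterminate form.

Apply L'Hôpital's rule: differentiate numerator and denominator separately.
  f(x) = tan(x)   ⇒   f'(x) = tan(x)^2 + 1
  g(x) = ln(x + 1)   ⇒   g'(x) = 1/(x + 1)
  lim(x→0) f'(x)/g'(x) = lim(x→0) (tan(x)^2 + 1)/(1/(x + 1))
  = 1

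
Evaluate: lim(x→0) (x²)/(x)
This is a 0/0 indeterminate form.

Apply L'Hôpital's rule: differentiate numerator and denominator separately.
  f(x) = x^2   ⇒   f'(x) = 2·x
  g(x) = x   ⇒   g'(x) = 1
  lim(x→0) f'(x)/g'(x) = lim(x→0) (2·x)/(1)
  = 0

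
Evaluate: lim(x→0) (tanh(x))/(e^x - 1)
This is a 0/0 indeterminate form.

Apply L'Hôpital's rule: differentiate numerator and denominator separately.
  f(x) = tanh(x)   ⇒   f'(x) = 1 - tanh(x)^2
  g(x) = e^(x) - 1   ⇒   g'(x) = e^(x)
  lim(x→0) f'(x)/g'(x) = lim(x→0) (1 - tanh(x)^2)/(e^(x))
  = 1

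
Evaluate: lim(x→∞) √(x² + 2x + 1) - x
This is an ∞-∞ indeterminate form.

Combine fractions or rationalize to convert ∞-∞ to 0/0 form:
  lim(x→∞) √(x² + 2x + 1) - x = 1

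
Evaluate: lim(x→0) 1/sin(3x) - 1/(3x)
This is an ∞-∞ indeterminate form.

Combine fractions or rationalize to convert ∞-∞ to 0/0 form:
  lim(x→0) 1/sin(3x) - 1/(3x) = 0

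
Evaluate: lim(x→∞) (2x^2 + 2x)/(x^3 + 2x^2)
This is an ∞/∞ indeterminate form.

Apply L'Hôpital's rule: differentiate numerator and denominator separately.
  f(x) = 2·x^2 + 2·x   ⇒   f'(x) = 4·x + 2
  g(x) = x^3 + 2·x^2   ⇒   g'(x) = 3·x^2 + 4·x
  lim(x→∞) f'(x)/g'(x) = lim(x→∞) (4·x + 2)/(3·x^2 + 4·x)
  = 0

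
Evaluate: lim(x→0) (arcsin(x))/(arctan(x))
This is a 0/0 indeterminate form.

Apply L'Hôpital's rule: differentiate numerator and denominator separately.
  f(x) = asin(x)   ⇒   f'(x) = 1/sqrt(1 - x^2)
  g(x) = atan(x)   ⇒   g'(x) = 1/(x^2 + 1)
  lim(x→0) f'(x)/g'(x) = lim(x→0) (1/sqrt(1 - x^2))/(1/(x^2 + 1))
  = 1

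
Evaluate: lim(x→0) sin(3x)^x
This is an exponential indeterminate form.

For exponential indeterminate forms, take the natural log:
  Let L = lim(x→0) sin(3x)^x
  Then ln(L) = lim(x→0) [exponent × ln(base)]
  Evaluate using L'Hôpital or standard limits, then exponentiate.
  L = 1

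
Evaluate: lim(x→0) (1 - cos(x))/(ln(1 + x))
This is a 0/0 indeterminate form.

Apply L'Hôpital's rule: differentiate numerator and denominator separately.
  f(x) = 1 - cos(x)   ⇒   f'(x) = sin(x)
  g(x) = ln(x + 1)   ⇒   g'(x) = 1/(x + 1)
  lim(x→0) f'(x)/g'(x) = lim(x→0) (sin(x))/(1/(x + 1))
  = 0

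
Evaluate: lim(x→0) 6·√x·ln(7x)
This is a 0·∞ indeterminate form.

Rewrite 0·∞ as a quotient (0/0 or ∞/∞ form), then apply L'Hôpital's rule:
  lim(x→0) 6·√x·ln(7x) = 0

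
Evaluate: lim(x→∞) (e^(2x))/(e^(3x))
This is an ∞/∞ indeterminate form.

Apply L'Hôpital's rule: differentiate numerator and denominator separately.
  f(x) = e^(2·x)   ⇒   f'(x) = 2·e^(2·x)
  g(x) = e^(3·x)   ⇒   g'(x) = 3·e^(3·x)
  lim(x→∞) f'(x)/g'(x) = lim(x→∞) (2·e^(2·x))/(3·e^(3·x))
  = 0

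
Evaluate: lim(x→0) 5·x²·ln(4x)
This is a 0·∞ indeterminate form.

Rewrite 0·∞ as a quotient (0/0 or ∞/∞ form), then apply L'Hôpital's rule:
  lim(x→0) 5·x²·ln(4x) = 0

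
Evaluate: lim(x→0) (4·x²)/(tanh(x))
This is a 0/0 indeterminate form.

Apply L'Hôpital's rule: differentiate numerator and denominator separately.
  f(x) = 4·x^2   ⇒   f'(x) = 8·x
  g(x) = tanh(x)   ⇒   g'(x) = 1 - tanh(x)^2
  lim(x→0) f'(x)/g'(x) = lim(x→0) (8·x)/(1 - tanh(x)^2)
  = 0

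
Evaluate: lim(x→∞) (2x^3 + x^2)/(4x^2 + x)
This is an ∞/∞ indeterminate form.

Apply L'Hôpital's rule: differentiate numerator and denominator separately.
  f(x) = 2·x^3 + x^2   ⇒   f'(x) = 6·x^2 + 2·x
  g(x) = 4·x^2 + x   ⇒   g'(x) = 8·x + 1
  lim(x→∞) f'(x)/g'(x) = lim(x→∞) (6·x^2 + 2·x)/(8·x + 1)
  = ∞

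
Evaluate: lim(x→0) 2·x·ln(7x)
This is a 0·∞ indeterminate form.

Rewrite 0·∞ as a quotient (0/0 or ∞/∞ form), then apply L'Hôpital's rule:
  lim(x→0) 2·x·ln(7x) = 0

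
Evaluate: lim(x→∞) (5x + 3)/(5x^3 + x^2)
This is an ∞/∞ indeterminate form.

Apply L'Hôpital's rule: differentiate numerator and denominator separately.
  f(x) = 5·x + 3   ⇒   f'(x) = 5
  g(x) = 5·x^3 + x^2   ⇒   g'(x) = 15·x^2 + 2·x
  lim(x→∞) f'(x)/g'(x) = lim(x→∞) (5)/(15·x^2 + 2·x)
  = 0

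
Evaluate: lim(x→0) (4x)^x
This is an exponential indeterminate form.

For exponential indeterminate forms, take the natural log:
  Let L = lim(x→0) (4x)^x
  Then ln(L) = lim(x→0) [exponent × ln(base)]
  Evaluate using L'Hôpital or standard limits, then exponentiate.
  L = 1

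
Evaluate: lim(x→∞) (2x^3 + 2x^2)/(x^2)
This is an ∞/∞ indeterminate form.

Apply L'Hôpital's rule: differentiate numerator and denominator separately.
  f(x) = 2·x^3 + 2·x^2   ⇒   f'(x) = 6·x^2 + 4·x
  g(x) = x^2   ⇒   g'(x) = 2·x
  lim(x→∞) f'(x)/g'(x) = lim(x→∞) (6·x^2 + 4·x)/(2·x)
  = ∞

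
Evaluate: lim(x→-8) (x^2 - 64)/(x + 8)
This is a standard limit.

Factor or rationalize the expression:
  lim(x→-8) (x^2 - 64)/(x + 8) = -16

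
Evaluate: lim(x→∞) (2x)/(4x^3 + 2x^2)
This is an ∞/∞ indeterminate form.

Apply L'Hôpital's rule: differentiate numerator and denominator separately.
  f(x) = 2·x   ⇒   f'(x) = 2
  g(x) = 4·x^3 + 2·x^2   ⇒   g'(x) = 12·x^2 + 4·x
  lim(x→∞) f'(x)/g'(x) = lim(x→∞) (2)/(12·x^2 + 4·x)
  = 0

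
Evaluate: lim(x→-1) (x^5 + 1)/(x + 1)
This is a standard limit.

Factor or rationalize the expression:
  lim(x→-1) (x^5 + 1)/(x + 1) = 5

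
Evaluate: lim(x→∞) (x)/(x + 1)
This is an ∞/∞ indeterminate form.

Apply L'Hôpital's rule: differentiate numerator and denominator separately.
  f(x) = x   ⇒   f'(x) = 1
  g(x) = x + 1   ⇒   g'(x) = 1
  lim(x→∞) f'(x)/g'(x) = lim(x→∞) (1)/(1)
  = 1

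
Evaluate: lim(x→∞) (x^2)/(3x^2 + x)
This is an ∞/∞ indeterminate form.

Apply L'Hôpital's rule: differentiate numerator and denominator separately.
  f(x) = x^2   ⇒   f'(x) = 2·x
  g(x) = 3·x^2 + x   ⇒   g'(x) = 6·x + 1
  lim(x→∞) f'(x)/g'(x) = lim(x→∞) (2·x)/(6·x + 1)
  = 1/3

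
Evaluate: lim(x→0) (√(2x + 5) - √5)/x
This is a standard limit.

Factor or rationalize the expression:
  lim(x→0) (√(2x + 5) - √5)/x = sqrt(5)/5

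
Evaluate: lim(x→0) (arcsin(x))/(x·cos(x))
This is a 0/0 indeterminate form.

Apply L'Hôpital's rule: differentiate numerator and denominator separately.
  f(x) = asin(x)   ⇒   f'(x) = 1/sqrt(1 - x^2)
  g(x) = x·cos(x)   ⇒   g'(x) = -x·sin(x) + cos(x)
  lim(x→0) f'(x)/g'(x) = lim(x→0) (1/sqrt(1 - x^2))/(-x·sin(x) + cos(x))
  = 1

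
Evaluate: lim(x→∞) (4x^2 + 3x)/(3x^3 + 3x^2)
This is an ∞/∞ indeterminate form.

Apply L'Hôpital's rule: differentiate numerator and denominator separately.
  f(x) = 4·x^2 + 3·x   ⇒   f'(x) = 8·x + 3
  g(x) = 3·x^3 + 3·x^2   ⇒   g'(x) = 9·x^2 + 6·x
  lim(x→∞) f'(x)/g'(x) = lim(x→∞) (8·x + 3)/(9·x^2 + 6·x)
  = 0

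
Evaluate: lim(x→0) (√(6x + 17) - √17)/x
This is a standard limit.

Factor or rationalize the expression:
  lim(x→0) (√(6x + 17) - √17)/x = 3·sqrt(17)/17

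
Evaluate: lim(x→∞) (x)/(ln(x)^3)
This is an ∞/∞ indeterminate form.

Apply L'Hôpital's rule: differentiate numerator and denominator separately.
  f(x) = x   ⇒   f'(x) = 1
  g(x) = ln(x)^3   ⇒   g'(x) = 3·ln(x)^2/x
  lim(x→∞) f'(x)/g'(x) = lim(x→∞) (1)/(3·ln(x)^2/x)
  = ∞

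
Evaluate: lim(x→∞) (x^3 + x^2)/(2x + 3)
This is an ∞/∞ indeterminate form.

Apply L'Hôpital's rule: differentiate numerator and denominator separately.
  f(x) = x^3 + x^2   ⇒   f'(x) = 3·x^2 + 2·x
  g(x) = 2·x + 3   ⇒   g'(x) = 2
  lim(x→∞) f'(x)/g'(x) = lim(x→∞) (3·x^2 + 2·x)/(2)
  = ∞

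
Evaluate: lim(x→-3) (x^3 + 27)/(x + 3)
This is a standard limit.

Factor or rationalize the expression:
  lim(x→-3) (x^3 + 27)/(x + 3) = 27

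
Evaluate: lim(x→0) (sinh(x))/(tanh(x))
This is a 0/0 indeterminate form.

Apply L'Hôpital's rule: differentiate numerator and denominator separately.
  f(x) = sinh(x)   ⇒   f'(x) = cosh(x)
  g(x) = tanh(x)   ⇒   g'(x) = 1 - tanh(x)^2
  lim(x→0) f'(x)/g'(x) = lim(x→0) (cosh(x))/(1 - tanh(x)^2)
  = 1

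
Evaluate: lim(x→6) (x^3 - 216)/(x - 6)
This is a standard limit.

Factor or rationalize the expression:
  lim(x→6) (x^3 - 216)/(x - 6) = 108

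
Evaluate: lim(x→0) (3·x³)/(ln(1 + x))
This is a 0/0 indeterminate form.

Apply L'Hôpital's rule: differentiate numerator and denominator separately.
  f(x) = 3·x^3   ⇒   f'(x) = 9·x^2
  g(x) = ln(x + 1)   ⇒   g'(x) = 1/(x + 1)
  lim(x→0) f'(x)/g'(x) = lim(x→0) (9·x^2)/(1/(x + 1))
  = 0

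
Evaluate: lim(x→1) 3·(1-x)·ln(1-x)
This is a 0·∞ indeterminate form.

Rewrite 0·∞ as a quotient (0/0 or ∞/∞ form), then apply L'Hôpital's rule:
  lim(x→1) 3·(1-x)·ln(1-x) = 0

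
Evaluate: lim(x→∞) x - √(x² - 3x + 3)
This is an ∞-∞ indeterminate form.

Combine fractions or rationalize to convert ∞-∞ to 0/0 form:
  lim(x→∞) x - √(x² - 3x + 3) = 3/2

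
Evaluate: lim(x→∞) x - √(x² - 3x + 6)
This is an ∞-∞ indeterminate form.

Combine fractions or rationalize to convert ∞-∞ to 0/0 form:
  lim(x→∞) x - √(x² - 3x + 6) = 3/2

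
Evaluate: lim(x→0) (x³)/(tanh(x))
This is a 0/0 indeterminate form.

Apply L'Hôpital's rule: differentiate numerator and denominator separately.
  f(x) = x^3   ⇒   f'(x) = 3·x^2
  g(x) = tanh(x)   ⇒   g'(x) = 1 - tanh(x)^2
  lim(x→0) f'(x)/g'(x) = lim(x→0) (3·x^2)/(1 - tanh(x)^2)
  = 0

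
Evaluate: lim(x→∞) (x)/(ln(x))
This is an ∞/∞ indeterminate form.

Apply L'Hôpital's rule: differentiate numerator and denominator separately.
  f(x) = x   ⇒   f'(x) = 1
  g(x) = ln(x)   ⇒   g'(x) = 1/x
  lim(x→∞) f'(x)/g'(x) = lim(x→∞) (1)/(1/x)
  = ∞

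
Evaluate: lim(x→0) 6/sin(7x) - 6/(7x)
This is an ∞-∞ indeterminate form.

Combine fractions or rationalize to convert ∞-∞ to 0/0 form:
  lim(x→0) 6/sin(7x) - 6/(7x) = 0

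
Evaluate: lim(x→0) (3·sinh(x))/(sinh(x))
This is a 0/0 indeterminate form.

Apply L'Hôpital's rule: differentiate numerator and denominator separately.
  f(x) = 3·sinh(x)   ⇒   f'(x) = 3·cosh(x)
  g(x) = sinh(x)   ⇒   g'(x) = cosh(x)
  lim(x→0) f'(x)/g'(x) = lim(x→0) (3·cosh(x))/(cosh(x))
  = 3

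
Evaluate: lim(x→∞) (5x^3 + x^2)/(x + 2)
This is an ∞/∞ indeterminate form.

Apply L'Hôpital's rule: differentiate numerator and denominator separately.
  f(x) = 5·x^3 + x^2   ⇒   f'(x) = 15·x^2 + 2·x
  g(x) = x + 2   ⇒   g'(x) = 1
  lim(x→∞) f'(x)/g'(x) = lim(x→∞) (15·x^2 + 2·x)/(1)
  = ∞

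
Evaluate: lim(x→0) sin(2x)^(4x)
This is an exponential indeterminate form.

For exponential indeterminate forms, take the natural log:
  Let L = lim(x→0) sin(2x)^(4x)
  Then ln(L) = lim(x→0) [exponent × ln(base)]
  Evaluate using L'Hôpital or standard limits, then exponentiate.
  L = 1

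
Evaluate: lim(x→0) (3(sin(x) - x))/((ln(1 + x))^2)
This is a 0/0 indeterminate form.

Apply L'Hôpital's rule: differentiate numerator and denominator separately.
  f(x) = -3·x + 3·sin(x)   ⇒   f'(x) = 3·cos(x) - 3
  g(x) = ln(x + 1)^2   ⇒   g'(x) = 2·ln(x + 1)/(x + 1)
  lim(x→0) f'(x)/g'(x) = lim(x→0) (3·cos(x) - 3)/(2·ln(x + 1)/(x + 1))
  = 0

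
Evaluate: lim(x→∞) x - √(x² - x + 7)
This is an ∞-∞ indeterminate form.

Combine fractions or rationalize to convert ∞-∞ to 0/0 form:
  lim(x→∞) x - √(x² - x + 7) = 1/2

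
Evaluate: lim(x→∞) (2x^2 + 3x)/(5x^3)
This is an ∞/∞ indeterminate form.

Apply L'Hôpital's rule: differentiate numerator and denominator separately.
  f(x) = 2·x^2 + 3·x   ⇒   f'(x) = 4·x + 3
  g(x) = 5·x^3   ⇒   g'(x) = 15·x^2
  lim(x→∞) f'(x)/g'(x) = lim(x→∞) (4·x + 3)/(15·x^2)
  = 0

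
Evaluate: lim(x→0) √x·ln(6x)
This is a 0·∞ indeterminate form.

Rewrite 0·∞ as a quotient (0/0 or ∞/∞ form), then apply L'Hôpital's rule:
  lim(x→0) √x·ln(6x) = 0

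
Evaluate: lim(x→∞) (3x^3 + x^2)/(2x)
This is an ∞/∞ indeterminate form.

Apply L'Hôpital's rule: differentiate numerator and denominator separately.
  f(x) = 3·x^3 + x^2   ⇒   f'(x) = 9·x^2 + 2·x
  g(x) = 2·x   ⇒   g'(x) = 2
  lim(x→∞) f'(x)/g'(x) = lim(x→∞) (9·x^2 + 2·x)/(2)
  = ∞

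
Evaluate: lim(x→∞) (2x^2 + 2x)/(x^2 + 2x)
This is an ∞/∞ indeterminate form.

Apply L'Hôpital's rule: differentiate numerator and denominator separately.
  f(x) = 2·x^2 + 2·x   ⇒   f'(x) = 4·x + 2
  g(x) = x^2 + 2·x   ⇒   g'(x) = 2·x + 2
  lim(x→∞) f'(x)/g'(x) = lim(x→∞) (4·x + 2)/(2·x + 2)
  = 2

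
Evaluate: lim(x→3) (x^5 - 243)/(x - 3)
This is a standard limit.

Factor or rationalize the expression:
  lim(x→3) (x^5 - 243)/(x - 3) = 405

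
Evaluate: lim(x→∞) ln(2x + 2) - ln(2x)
This is an ∞-∞ indeterminate form.

Combine fractions or rationalize to convert ∞-∞ to 0/0 form:
  lim(x→∞) ln(2x + 2) - ln(2x) = 0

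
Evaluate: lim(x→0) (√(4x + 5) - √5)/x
This is a standard limit.

Factor or rationalize the expression:
  lim(x→0) (√(4x + 5) - √5)/x = 2·sqrt(5)/5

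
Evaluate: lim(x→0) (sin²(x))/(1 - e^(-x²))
This is a 0/0 indeterminate form.

Apply L'Hôpital's rule: differentiate numerator and denominator separately.
  f(x) = sin(x)^2   ⇒   f'(x) = 2·sin(x)·cos(x)
  g(x) = 1 - e^(-x^2)   ⇒   g'(x) = 2·x·e^(-x^2)
  lim(x→0) f'(x)/g'(x) = lim(x→0) (2·sin(x)·cos(x))/(2·x·e^(-x^2))
  = 1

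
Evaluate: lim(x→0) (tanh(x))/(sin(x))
This is a 0/0 indeterminate form.

Apply L'Hôpital's rule: differentiate numerator and denominator separately.
  f(x) = tanh(x)   ⇒   f'(x) = 1 - tanh(x)^2
  g(x) = sin(x)   ⇒   g'(x) = cos(x)
  lim(x→0) f'(x)/g'(x) = lim(x→0) (1 - tanh(x)^2)/(cos(x))
  = 1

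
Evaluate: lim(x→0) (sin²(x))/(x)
This is a 0/0 indeterminate form.

Apply L'Hôpital's rule: differentiate numerator and denominator separately.
  f(x) = sin(x)^2   ⇒   f'(x) = 2·sin(x)·cos(x)
  g(x) = x   ⇒   g'(x) = 1
  lim(x→0) f'(x)/g'(x) = lim(x→0) (2·sin(x)·cos(x))/(1)
  = 0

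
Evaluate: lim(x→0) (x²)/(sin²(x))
This is a 0/0 indeterminate form.

Apply L'Hôpital's rule: differentiate numerator and denominator separately.
  f(x) = x^2   ⇒   f'(x) = 2·x
  g(x) = sin(x)^2   ⇒   g'(x) = 2·sin(x)·cos(x)
  lim(x→0) f'(x)/g'(x) = lim(x→0) (2·x)/(2·sin(x)·cos(x))
  = 1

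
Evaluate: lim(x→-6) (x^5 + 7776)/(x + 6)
This is a standard limit.

Factor or rationalize the expression:
  lim(x→-6) (x^5 + 7776)/(x + 6) = 6480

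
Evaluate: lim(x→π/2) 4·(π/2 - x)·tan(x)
This is a 0·∞ indeterminate form.

Rewrite 0·∞ as a quotient (0/0 or ∞/∞ form), then apply L'Hôpital's rule:
  lim(x→π/2) 4·(π/2 - x)·tan(x) = 4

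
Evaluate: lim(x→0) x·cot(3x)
This is a 0·∞ indeterminate form.

Rewrite 0·∞ as a quotient (0/0 or ∞/∞ form), then apply L'Hôpital's rule:
  lim(x→0) x·cot(3x) = 1/3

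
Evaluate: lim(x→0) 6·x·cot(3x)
This is a 0·∞ indeterminate form.

Rewrite 0·∞ as a quotient (0/0 or ∞/∞ form), then apply L'Hôpital's rule:
  lim(x→0) 6·x·cot(3x) = 2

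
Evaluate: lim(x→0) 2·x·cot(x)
This is a 0·∞ indeterminate form.

Rewrite 0·∞ as a quotient (0/0 or ∞/∞ form), then apply L'Hôpital's rule:
  lim(x→0) 2·x·cot(x) = 2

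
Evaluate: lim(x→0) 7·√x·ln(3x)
This is a 0·∞ indeterminate form.

Rewrite 0·∞ as a quotient (0/0 or ∞/∞ form), then apply L'Hôpital's rule:
  lim(x→0) 7·√x·ln(3x) = 0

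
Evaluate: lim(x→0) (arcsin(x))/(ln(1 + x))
This is a 0/0 indeterminate form.

Apply L'Hôpital's rule: differentiate numerator and denominator separately.
  f(x) = asin(x)   ⇒   f'(x) = 1/sqrt(1 - x^2)
  g(x) = ln(x + 1)   ⇒   g'(x) = 1/(x + 1)
  lim(x→0) f'(x)/g'(x) = lim(x→0) (1/sqrt(1 - x^2))/(1/(x + 1))
  = 1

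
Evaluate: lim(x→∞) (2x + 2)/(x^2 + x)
This is an ∞/∞ indeterminate form.

Apply L'Hôpital's rule: differentiate numerator and denominator separately.
  f(x) = 2·x + 2   ⇒   f'(x) = 2
  g(x) = x^2 + x   ⇒   g'(x) = 2·x + 1
  lim(x→∞) f'(x)/g'(x) = lim(x→∞) (2)/(2·x + 1)
  = 0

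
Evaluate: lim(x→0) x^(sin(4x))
This is an exponential indeterminate form.

For exponential indeterminate forms, take the natural log:
  Let L = lim(x→0) x^(sin(4x))
  Then ln(L) = lim(x→0) [exponent × ln(base)]
  Evaluate using L'Hôpital or standard limits, then exponentiate.
  L = 1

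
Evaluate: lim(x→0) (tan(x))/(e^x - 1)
This is a 0/0 indeterminate form.

Apply L'Hôpital's rule: differentiate numerator and denominator separately.
  f(x) = tan(x)   ⇒   f'(x) = tan(x)^2 + 1
  g(x) = e^(x) - 1   ⇒   g'(x) = e^(x)
  lim(x→0) f'(x)/g'(x) = lim(x→0) (tan(x)^2 + 1)/(e^(x))
  = 1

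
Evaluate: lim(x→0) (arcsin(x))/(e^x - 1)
This is a 0/0 indeterminate form.

Apply L'Hôpital's rule: differentiate numerator and denominator separately.
  f(x) = asin(x)   ⇒   f'(x) = 1/sqrt(1 - x^2)
  g(x) = e^(x) - 1   ⇒   g'(x) = e^(x)
  lim(x→0) f'(x)/g'(x) = lim(x→0) (1/sqrt(1 - x^2))/(e^(x))
  = 1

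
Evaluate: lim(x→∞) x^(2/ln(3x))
This is an exponential indeterminate form.

For exponential indeterminate forms, take the natural log:
  Let L = lim(x→∞) x^(2/ln(3x))
  Then ln(L) = lim(x→∞) [exponent × ln(base)]
  Evaluate using L'Hôpital or standard limits, then exponentiate.
  L = e²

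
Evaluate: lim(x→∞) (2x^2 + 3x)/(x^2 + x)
This is an ∞/∞ indeterminate form.

Apply L'Hôpital's rule: differentiate numerator and denominator separately.
  f(x) = 2·x^2 + 3·x   ⇒   f'(x) = 4·x + 3
  g(x) = x^2 + x   ⇒   g'(x) = 2·x + 1
  lim(x→∞) f'(x)/g'(x) = lim(x→∞) (4·x + 3)/(2·x + 1)
  = 2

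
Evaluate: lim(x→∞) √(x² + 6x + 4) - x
This is an ∞-∞ indeterminate form.

Combine fractions or rationalize to convert ∞-∞ to 0/0 form:
  lim(x→∞) √(x² + 6x + 4) - x = 3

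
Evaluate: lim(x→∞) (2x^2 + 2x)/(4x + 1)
This is an ∞/∞ indeterminate form.

Apply L'Hôpital's rule: differentiate numerator and denominator separately.
  f(x) = 2·x^2 + 2·x   ⇒   f'(x) = 4·x + 2
  g(x) = 4·x + 1   ⇒   g'(x) = 4
  lim(x→∞) f'(x)/g'(x) = lim(x→∞) (4·x + 2)/(4)
  = ∞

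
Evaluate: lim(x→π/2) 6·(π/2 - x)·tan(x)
This is a 0·∞ indeterminate form.

Rewrite 0·∞ as a quotient (0/0 or ∞/∞ form), then apply L'Hôpital's rule:
  lim(x→π/2) 6·(π/2 - x)·tan(x) = 6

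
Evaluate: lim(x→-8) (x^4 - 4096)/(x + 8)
This is a standard limit.

Factor or rationalize the expression:
  lim(x→-8) (x^4 - 4096)/(x + 8) = -2048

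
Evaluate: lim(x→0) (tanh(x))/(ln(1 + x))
This is a 0/0 indeterminate form.

Apply L'Hôpital's rule: differentiate numerator and denominator separately.
  f(x) = tanh(x)   ⇒   f'(x) = 1 - tanh(x)^2
  g(x) = ln(x + 1)   ⇒   g'(x) = 1/(x + 1)
  lim(x→0) f'(x)/g'(x) = lim(x→0) (1 - tanh(x)^2)/(1/(x + 1))
  = 1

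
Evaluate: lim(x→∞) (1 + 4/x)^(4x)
This is an exponential indeterminate form.

For exponential indeterminate forms, take the natural log:
  Let L = lim(x→∞) (1 + 4/x)^(4x)
  Then ln(L) = lim(x→∞) [exponent × ln(base)]
  Evaluate using L'Hôpital or standard limits, then exponentiate.
  L = e^(16)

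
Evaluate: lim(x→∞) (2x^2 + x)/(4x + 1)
This is an ∞/∞ indeterminate form.

Apply L'Hôpital's rule: differentiate numerator and denominator separately.
  f(x) = 2·x^2 + x   ⇒   f'(x) = 4·x + 1
  g(x) = 4·x + 1   ⇒   g'(x) = 4
  lim(x→∞) f'(x)/g'(x) = lim(x→∞) (4·x + 1)/(4)
  = ∞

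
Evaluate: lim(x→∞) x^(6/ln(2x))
This is an exponential indeterminate form.

For exponential indeterminate forms, take the natural log:
  Let L = lim(x→∞) x^(6/ln(2x))
  Then ln(L) = lim(x→∞) [exponent × ln(base)]
  Evaluate using L'Hôpital or standard limits, then exponentiate.
  L = e^(6)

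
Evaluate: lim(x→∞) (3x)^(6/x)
This is an exponential indeterminate form.

For exponential indeterminate forms, take the natural log:
  Let L = lim(x→∞) (3x)^(6/x)
  Then ln(L) = lim(x→∞) [exponent × ln(base)]
  Evaluate using L'Hôpital or standard limits, then exponentiate.
  L = 1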